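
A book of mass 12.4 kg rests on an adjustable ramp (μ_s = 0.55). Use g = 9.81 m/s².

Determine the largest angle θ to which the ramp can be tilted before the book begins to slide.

At the slip threshold, m g sin θ = μ_s · m g cos θ, so tan θ = μ_s.
θ_max = arctan(0.55) = 28.8°.

θ_max ≈ 28.8°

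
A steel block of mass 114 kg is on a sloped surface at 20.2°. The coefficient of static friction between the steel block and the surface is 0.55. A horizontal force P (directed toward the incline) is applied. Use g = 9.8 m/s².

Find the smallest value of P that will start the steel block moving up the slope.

At impending motion up the slope, friction acts down-slope at its limit: f = μ_s N.
Perpendicular to the incline: N = m g cos θ + P sin θ.
Along the incline: P cos θ = m g sin θ + μ_s N = m g sin θ + μ_s (m g cos θ + P sin θ).
Solving, P (cos θ − μ_s sin θ) = m g (sin θ + μ_s cos θ), so P = 114×9.8×(sin 20.2° + 0.55 cos 20.2°)/(cos 20.2° − 0.55 sin 20.2°) = 1120×0.8615/0.7486 = 1290 N.

P ≈ 1290 N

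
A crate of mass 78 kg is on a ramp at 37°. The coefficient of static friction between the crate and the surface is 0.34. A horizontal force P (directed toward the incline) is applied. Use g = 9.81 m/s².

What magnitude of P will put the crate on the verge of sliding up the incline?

At impending motion up the slope, friction acts down-slope at its limit: f = μ_s N.
Perpendicular to the incline: N = m g cos θ + P sin θ.
Along the incline: P cos θ = m g sin θ + μ_s N = m g sin θ + μ_s (m g cos θ + P sin θ).
Solving, P (cos θ − μ_s sin θ) = m g (sin θ + μ_s cos θ), so P = 78×9.81×(sin 37° + 0.34 cos 37°)/(cos 37° − 0.34 sin 37°) = 765×0.8734/0.594 = 1130 N.

P ≈ 1130 N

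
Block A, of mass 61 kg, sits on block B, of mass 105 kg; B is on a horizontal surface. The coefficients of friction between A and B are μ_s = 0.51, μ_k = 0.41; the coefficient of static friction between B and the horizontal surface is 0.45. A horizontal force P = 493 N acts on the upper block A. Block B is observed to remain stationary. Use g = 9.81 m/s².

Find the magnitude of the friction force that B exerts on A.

f ≈ 245 N

The normal force B exerts on A is simply A's weight, N₁ = 598.4 N.
So the A–B interface can sustain at most μ_s N₁ = 305.2 N of static friction.
P = 493 N exceeds that limit, so A slips over B and the interface friction becomes kinetic: f₁ = μ_k N₁ = 0.41×598.4 = 245 N.
By Newton's third law B feels 245 N forward from A. With B stationary, the floor's static friction on B balances it: f₂ = 245 N (well within μ_s(m_A+m_B)g = 732.8 N).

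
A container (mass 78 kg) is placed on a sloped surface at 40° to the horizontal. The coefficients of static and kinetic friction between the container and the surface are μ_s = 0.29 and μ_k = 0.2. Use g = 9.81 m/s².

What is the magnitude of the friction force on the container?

Normal force: N = m g cos θ = 78 × 9.81 × cos 40° = 586.2 N.
Along the slope the weight component is m g sin θ = 491.8 N; friction must supply exactly this, acting up-slope.
Static friction can supply at most μ_s N = 170 N.
Since |491.8| > 170 N, static friction cannot hold it; the container slides down the incline and kinetic friction applies: f = μ_k N = 0.2 × 586.2 = 117 N.

f ≈ 117 N (up the incline)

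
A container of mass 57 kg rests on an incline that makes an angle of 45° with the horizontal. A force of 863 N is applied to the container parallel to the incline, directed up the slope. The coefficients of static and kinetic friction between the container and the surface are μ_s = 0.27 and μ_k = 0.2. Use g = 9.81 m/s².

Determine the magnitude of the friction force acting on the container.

Normal force: N = m g cos θ = 57 × 9.81 × cos 45° = 395.4 N.
The friction needed for equilibrium is m g sin θ − P = 395.4 − 863 = -467.6 N, measured positive up-slope.
The static-friction ceiling is μ_s N = 0.27 × 395.4 = 106.8 N.
|-467.6| exceeds 106.8 N, so the container slips up-slope; friction is kinetic, f = μ_k N = 0.2×395.4 = 79.1 N.

f ≈ 79.1 N (down the incline)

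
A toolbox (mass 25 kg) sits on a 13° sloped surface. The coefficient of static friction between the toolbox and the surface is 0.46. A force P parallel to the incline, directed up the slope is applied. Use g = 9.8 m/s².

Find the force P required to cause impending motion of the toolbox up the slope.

At impending motion up the slope, friction acts down-slope at its limit: f = μ_s N.
P is parallel to the surface, so N = m g cos θ = 239 N.
Along the incline: P = m g sin θ + μ_s N = 55.1 + 0.46×239 = 165 N.

P ≈ 165 N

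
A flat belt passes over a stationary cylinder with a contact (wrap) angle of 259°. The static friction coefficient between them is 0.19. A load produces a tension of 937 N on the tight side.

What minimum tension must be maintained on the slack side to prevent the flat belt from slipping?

T_min ≈ 397 N

Capstan equation at impending slip: T_tight/T_slack = e^{μβ}.
β = 259° = 4.52 rad; e^{μβ} = e^{0.19×4.52} = 2.361.
T_slack = T_tight / e^{μβ} = 937 / 2.361 = 397 N.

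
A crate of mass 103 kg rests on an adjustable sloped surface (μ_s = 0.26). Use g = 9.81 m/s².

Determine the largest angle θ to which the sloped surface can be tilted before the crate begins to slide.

At the slip threshold, m g sin θ = μ_s · m g cos θ, so tan θ = μ_s.
θ_max = arctan(0.26) = 14.6°.

θ_max ≈ 14.6°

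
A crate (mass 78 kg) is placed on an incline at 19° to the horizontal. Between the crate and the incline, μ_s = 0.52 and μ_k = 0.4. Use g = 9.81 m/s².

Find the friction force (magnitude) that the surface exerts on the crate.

f ≈ 249 N (up the incline)

Perpendicular to the surface, N = m g cos θ = 78·9.81·cos 19° = 723.5 N.
For equilibrium along the incline, friction must balance the weight component: f = m g sin θ = 249.1 N up the slope.
Static friction can supply at most μ_s N = 376.2 N.
Since |249.1| ≤ 376.2 N, the crate remains in static equilibrium and friction takes exactly the required value.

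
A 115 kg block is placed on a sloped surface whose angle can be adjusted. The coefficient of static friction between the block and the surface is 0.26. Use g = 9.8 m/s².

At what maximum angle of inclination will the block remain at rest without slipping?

θ_max ≈ 14.6°

At the slip threshold, m g sin θ = μ_s · m g cos θ, so tan θ = μ_s.
θ_max = arctan(0.26) = 14.6°.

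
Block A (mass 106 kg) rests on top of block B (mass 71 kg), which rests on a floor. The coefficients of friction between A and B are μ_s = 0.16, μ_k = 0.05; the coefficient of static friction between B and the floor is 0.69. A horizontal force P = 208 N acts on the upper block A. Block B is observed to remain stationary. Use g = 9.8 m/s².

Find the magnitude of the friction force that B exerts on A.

f ≈ 51.9 N

Between the blocks, N₁ = m_A g = 1039 N.
Maximum static friction on A from B: μ_s N₁ = 0.16×1039 = 166.2 N.
P = 208 N exceeds that limit, so A slips over B and the interface friction becomes kinetic: f₁ = μ_k N₁ = 0.05×1039 = 51.9 N.
B experiences an equal 51.9 N forward from A (third law). B is in equilibrium, so the floor supplies f₂ = 51.9 N of static friction (limit μ_s(m_A+m_B)g = 1197 N, not exceeded).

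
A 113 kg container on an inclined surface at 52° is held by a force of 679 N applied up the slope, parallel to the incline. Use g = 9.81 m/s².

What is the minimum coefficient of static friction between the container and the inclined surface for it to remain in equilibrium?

μ_s,min ≈ 0.285

N = m g cos θ = 682.5 N.
Friction must make up the shortfall along the incline: f = m g sin θ − P = 873.5 − 679 = 194.5 N.
At the threshold f = μ_s N, so μ_s,min = 194.5/682.5 = 0.285.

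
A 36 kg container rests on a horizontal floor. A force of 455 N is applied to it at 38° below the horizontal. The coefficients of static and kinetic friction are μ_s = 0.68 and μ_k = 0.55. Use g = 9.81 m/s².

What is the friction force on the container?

f ≈ 359 N

N = m g + P sin α = 353.2 + 455×sin 38° = 633.3 N.
For equilibrium, f = P cos α = 455×cos 38° = 358.5 N.
μ_s N = 0.68 × 633.3 = 430.6 N.
358.5 ≤ 430.6 N → static; friction equals the required 359 N.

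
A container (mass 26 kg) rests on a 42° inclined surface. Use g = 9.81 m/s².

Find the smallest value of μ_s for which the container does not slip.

At the slip threshold m g sin θ = μ_s m g cos θ, so μ_s,min = tan θ.
μ_s,min = tan 42° = 0.9.

μ_s,min ≈ 0.9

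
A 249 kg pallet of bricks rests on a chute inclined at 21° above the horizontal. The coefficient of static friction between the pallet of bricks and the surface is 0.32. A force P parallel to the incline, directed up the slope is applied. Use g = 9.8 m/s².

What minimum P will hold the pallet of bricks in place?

P_min ≈ 145 N

The pallet of bricks tends to slide down (tan θ > μ_s), so at the point of impending slip friction acts up-slope at its limit: f = μ_s N.
P is parallel to the surface, so N = m g cos θ = 2280 N.
Along the incline: P + μ_s N = m g sin θ, so P = 874 − 0.32×2280 = 145 N.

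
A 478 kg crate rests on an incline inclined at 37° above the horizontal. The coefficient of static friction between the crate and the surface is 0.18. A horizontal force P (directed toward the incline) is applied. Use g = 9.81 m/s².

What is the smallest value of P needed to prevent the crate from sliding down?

The crate tends to slide down (tan θ > μ_s), so at the point of impending slip friction acts up-slope at its limit: f = μ_s N.
Perpendicular to the incline: N = m g cos θ + P sin θ.
Along the incline: P cos θ + μ_s N = m g sin θ, i.e. P cos θ + μ_s (m g cos θ + P sin θ) = m g sin θ.
Solving, P (cos θ + μ_s sin θ) = m g (sin θ − μ_s cos θ), so P = 4690×0.4581/0.907 = 2370 N.

P_min ≈ 2370 N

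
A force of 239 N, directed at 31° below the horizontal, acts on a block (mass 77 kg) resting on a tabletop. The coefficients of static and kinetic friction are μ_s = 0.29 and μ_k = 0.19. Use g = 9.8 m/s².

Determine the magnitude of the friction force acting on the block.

f ≈ 205 N

The vertical component of P adds to the normal force: N = m g + P sin α = 754.6 + 123.1 = 877.7 N.
Horizontally, friction must balance P cos α = 204.9 N.
The static-friction limit is μ_s N = 254.5 N.
Since 204.9 N does not exceed the limit, the block stays at rest and f = 205 N.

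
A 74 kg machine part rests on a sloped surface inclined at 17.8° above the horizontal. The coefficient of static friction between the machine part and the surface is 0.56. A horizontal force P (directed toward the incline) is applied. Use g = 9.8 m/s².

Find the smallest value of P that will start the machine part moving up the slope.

At impending motion up the slope, friction acts down-slope at its limit: f = μ_s N.
Perpendicular to the incline: N = m g cos θ + P sin θ.
Along the incline: P cos θ = m g sin θ + μ_s N = m g sin θ + μ_s (m g cos θ + P sin θ).
Solving, P (cos θ − μ_s sin θ) = m g (sin θ + μ_s cos θ), so P = 74×9.8×(sin 17.8° + 0.56 cos 17.8°)/(cos 17.8° − 0.56 sin 17.8°) = 725×0.8389/0.7809 = 779 N.

P ≈ 779 N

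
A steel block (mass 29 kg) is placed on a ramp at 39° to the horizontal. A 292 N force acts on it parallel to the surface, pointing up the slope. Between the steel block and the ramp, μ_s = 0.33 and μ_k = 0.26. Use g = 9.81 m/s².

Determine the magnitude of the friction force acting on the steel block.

Normal force: N = m g cos θ = 29 × 9.81 × cos 39° = 221.1 N.
Parallel to the incline, ΣF = 0 gives f = m g sin θ − P = 179 − 292 = -113 N (up-slope positive).
Static friction can supply at most μ_s N = 72.96 N.
Since |-113| > 72.96 N, static friction cannot hold it; the steel block slides up the incline and kinetic friction applies: f = μ_k N = 0.26 × 221.1 = 57.5 N.

f ≈ 57.5 N (down the incline)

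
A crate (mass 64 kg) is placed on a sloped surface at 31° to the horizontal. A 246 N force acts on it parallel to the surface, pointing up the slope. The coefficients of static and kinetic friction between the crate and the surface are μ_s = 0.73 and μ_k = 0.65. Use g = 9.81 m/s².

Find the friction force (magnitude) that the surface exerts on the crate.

The normal reaction is N = m g cos θ = 538.2 N.
For equilibrium along the incline the friction force must supply f = m g sin θ − P = 323.4 − 246 = 77.36 N (positive meaning up-slope).
Static friction can supply at most μ_s N = 392.9 N.
Since |77.36| ≤ 392.9 N, no slip — friction simply equals what equilibrium demands.

f ≈ 77.4 N (up the incline)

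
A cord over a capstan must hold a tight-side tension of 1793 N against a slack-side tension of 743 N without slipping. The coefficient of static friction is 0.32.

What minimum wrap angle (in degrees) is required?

β_min ≈ 158°

T₂/T₁ = e^{μβ} → β = ln(T₂/T₁)/μ.
β = ln(1793/743)/0.32 = 0.8809/0.32 = 2.753 rad.
In degrees: β = 2.753 × 180/π = 158°.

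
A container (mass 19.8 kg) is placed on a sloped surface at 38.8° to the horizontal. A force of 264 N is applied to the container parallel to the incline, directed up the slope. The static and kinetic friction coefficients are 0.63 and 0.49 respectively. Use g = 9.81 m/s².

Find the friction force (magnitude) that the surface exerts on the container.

f ≈ 74.2 N (down the incline)

Perpendicular to the surface, N = m g cos θ = 19.8·9.81·cos 38.8° = 151.4 N.
The friction needed for equilibrium is m g sin θ − P = 121.7 − 264 = -142.3 N, measured positive up-slope.
Static friction can supply at most μ_s N = 95.37 N.
|-142.3| exceeds 95.37 N, so the container slips up-slope; friction is kinetic, f = μ_k N = 0.49×151.4 = 74.2 N.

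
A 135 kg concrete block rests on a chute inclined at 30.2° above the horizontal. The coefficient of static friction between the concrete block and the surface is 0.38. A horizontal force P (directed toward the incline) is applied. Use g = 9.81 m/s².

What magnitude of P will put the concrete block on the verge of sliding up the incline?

At impending motion up the slope, friction acts down-slope at its limit: f = μ_s N.
Perpendicular to the incline: N = m g cos θ + P sin θ.
Along the incline: P cos θ = m g sin θ + μ_s N = m g sin θ + μ_s (m g cos θ + P sin θ).
Solving, P (cos θ − μ_s sin θ) = m g (sin θ + μ_s cos θ), so P = 135×9.81×(sin 30.2° + 0.38 cos 30.2°)/(cos 30.2° − 0.38 sin 30.2°) = 1320×0.8314/0.6731 = 1640 N.

P ≈ 1640 N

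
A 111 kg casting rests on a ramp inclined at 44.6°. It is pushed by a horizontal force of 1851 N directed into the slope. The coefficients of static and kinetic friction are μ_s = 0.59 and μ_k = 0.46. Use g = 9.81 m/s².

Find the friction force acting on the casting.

f ≈ 553 N (down the incline)

Resolve perpendicular to the incline: N = m g cos θ + P sin θ = 111×9.81×cos 44.6° + 1851×sin 44.6° = 2075 N.
Parallel to the incline: P cos θ − m g sin θ = 1318 − 764.6 = 553.4 N; the friction needed to balance this is 553.4 N acting down the slope.
The limit of static friction is μ_s N = 1224 N.
|f_req| = 553.4 ≤ 1224 N → the casting is in equilibrium; friction equals the required value.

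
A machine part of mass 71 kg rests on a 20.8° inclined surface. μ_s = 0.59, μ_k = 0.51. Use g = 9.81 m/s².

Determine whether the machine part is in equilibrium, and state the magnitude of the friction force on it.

N = m g cos θ = 651 N.
Down-slope weight component: m g sin θ = 247 N.
μ_s N = 384 N.
247 ≤ 384 N, so it stays put; friction = 247 N.

f ≈ 247 N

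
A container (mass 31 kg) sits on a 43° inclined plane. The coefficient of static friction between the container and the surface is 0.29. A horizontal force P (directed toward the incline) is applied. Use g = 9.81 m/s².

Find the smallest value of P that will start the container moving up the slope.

At impending motion up the slope, friction acts down-slope at its limit: f = μ_s N.
Perpendicular to the incline: N = m g cos θ + P sin θ.
Along the incline: P cos θ = m g sin θ + μ_s N = m g sin θ + μ_s (m g cos θ + P sin θ).
Solving, P (cos θ − μ_s sin θ) = m g (sin θ + μ_s cos θ), so P = 31×9.81×(sin 43° + 0.29 cos 43°)/(cos 43° − 0.29 sin 43°) = 304×0.8941/0.5336 = 510 N.

P ≈ 510 N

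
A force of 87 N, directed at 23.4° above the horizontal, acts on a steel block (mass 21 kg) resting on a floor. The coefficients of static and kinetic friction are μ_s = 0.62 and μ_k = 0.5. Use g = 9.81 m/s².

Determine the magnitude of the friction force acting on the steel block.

Vertical equilibrium gives N = m g − P sin α = 171.5 N.
Horizontally, friction must balance P cos α = 79.84 N.
μ_s N = 0.62 × 171.5 = 106.3 N.
Since 79.84 N does not exceed the limit, the steel block stays at rest and f = 79.8 N.

f ≈ 79.8 N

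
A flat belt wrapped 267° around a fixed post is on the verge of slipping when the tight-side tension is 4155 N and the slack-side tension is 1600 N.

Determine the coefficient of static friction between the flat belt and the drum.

μ ≈ 0.205

T₂/T₁ = e^{μβ} → μ = ln(T₂/T₁)/β.
β = 267° = 4.66 rad.
μ = ln(4155/1600)/4.66 = ln(2.597)/4.66 = 0.205.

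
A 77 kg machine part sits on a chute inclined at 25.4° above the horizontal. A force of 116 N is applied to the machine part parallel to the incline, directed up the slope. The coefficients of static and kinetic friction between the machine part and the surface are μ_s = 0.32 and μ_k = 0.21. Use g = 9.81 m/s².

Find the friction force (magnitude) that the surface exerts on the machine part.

Perpendicular to the surface, N = m g cos θ = 77·9.81·cos 25.4° = 682.4 N.
Parallel to the incline, ΣF = 0 gives f = m g sin θ − P = 324 − 116 = 208 N (up-slope positive).
Static friction can supply at most μ_s N = 218.4 N.
Since |208| ≤ 218.4 N, the machine part remains in static equilibrium and friction takes exactly the required value.

f ≈ 208 N (up the incline)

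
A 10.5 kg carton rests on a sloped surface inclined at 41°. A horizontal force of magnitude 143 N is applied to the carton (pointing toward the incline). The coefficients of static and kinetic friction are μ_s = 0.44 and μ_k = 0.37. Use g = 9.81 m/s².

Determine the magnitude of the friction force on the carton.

f ≈ 40.3 N (down the incline)

Resolve perpendicular to the incline: N = m g cos θ + P sin θ = 10.5×9.81×cos 41° + 143×sin 41° = 171.6 N.
Parallel to the incline: P cos θ − m g sin θ = 107.9 − 67.58 = 40.35 N; the friction needed to balance this is 40.35 N acting down the slope.
The limit of static friction is μ_s N = 75.48 N.
|f_req| = 40.35 ≤ 75.48 N → the carton is in equilibrium; friction equals the required value.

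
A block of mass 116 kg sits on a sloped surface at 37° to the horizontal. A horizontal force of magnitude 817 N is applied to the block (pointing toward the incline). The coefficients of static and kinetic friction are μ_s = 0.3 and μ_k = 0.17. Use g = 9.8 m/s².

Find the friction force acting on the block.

f ≈ 31.7 N (up the incline)

The horizontal push has a component P sin θ into the surface, so N = m g cos θ + P sin θ = 907.9 + 491.7 = 1400 N.
Along the incline, the net driving force (taking up-slope positive) is P cos θ − m g sin θ = 652.5 − 684.1 = -31.66 N, so equilibrium requires friction f = 31.66 N (up-slope).
Maximum static friction: μ_s N = 0.3 × 1400 = 419.9 N.
|f_req| = 31.66 ≤ 419.9 N → the block is in equilibrium; friction equals the required value.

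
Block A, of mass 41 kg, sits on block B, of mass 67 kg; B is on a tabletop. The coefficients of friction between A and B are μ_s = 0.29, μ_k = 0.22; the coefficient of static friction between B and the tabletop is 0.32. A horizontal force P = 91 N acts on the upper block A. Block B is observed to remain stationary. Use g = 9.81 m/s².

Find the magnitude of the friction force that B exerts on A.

Between the blocks, N₁ = m_A g = 402.2 N.
Maximum static friction on A from B: μ_s N₁ = 0.29×402.2 = 116.6 N.
P = 91 N is within that limit, so A and B move together (both at rest); the A–B friction is simply f₁ = P = 91 N.
By Newton's third law B feels 91 N forward from A. With B stationary, the floor's static friction on B balances it: f₂ = 91 N (well within μ_s(m_A+m_B)g = 339 N).

f ≈ 91 N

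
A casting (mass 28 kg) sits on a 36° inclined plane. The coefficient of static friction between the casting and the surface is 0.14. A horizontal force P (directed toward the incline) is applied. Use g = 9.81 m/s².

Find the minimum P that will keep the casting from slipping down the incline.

The casting tends to slide down (tan θ > μ_s), so at the point of impending slip friction acts up-slope at its limit: f = μ_s N.
Perpendicular to the incline: N = m g cos θ + P sin θ.
Along the incline: P cos θ + μ_s N = m g sin θ, i.e. P cos θ + μ_s (m g cos θ + P sin θ) = m g sin θ.
Solving, P (cos θ + μ_s sin θ) = m g (sin θ − μ_s cos θ), so P = 275×0.4745/0.8913 = 146 N.

P_min ≈ 146 N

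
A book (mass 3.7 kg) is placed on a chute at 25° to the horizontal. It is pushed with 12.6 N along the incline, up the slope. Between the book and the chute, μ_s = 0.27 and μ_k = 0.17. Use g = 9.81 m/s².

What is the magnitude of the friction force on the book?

The normal reaction is N = m g cos θ = 32.9 N.
For equilibrium along the incline the friction force must supply f = m g sin θ − P = 15.34 − 12.6 = 2.74 N (positive meaning up-slope).
The static-friction ceiling is μ_s N = 0.27 × 32.9 = 8.882 N.
Since |2.74| ≤ 8.882 N, the book remains in static equilibrium and friction takes exactly the required value.

f ≈ 2.74 N (up the incline)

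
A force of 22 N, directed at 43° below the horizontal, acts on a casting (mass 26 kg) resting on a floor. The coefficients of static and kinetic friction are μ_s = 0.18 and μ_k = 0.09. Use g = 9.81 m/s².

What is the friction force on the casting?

f ≈ 16.1 N

N = m g + P sin α = 255.1 + 22×sin 43° = 270.1 N.
For equilibrium, f = P cos α = 22×cos 43° = 16.09 N.
The static-friction limit is μ_s N = 48.61 N.
16.09 ≤ 48.61 N → static; friction equals the required 16.1 N.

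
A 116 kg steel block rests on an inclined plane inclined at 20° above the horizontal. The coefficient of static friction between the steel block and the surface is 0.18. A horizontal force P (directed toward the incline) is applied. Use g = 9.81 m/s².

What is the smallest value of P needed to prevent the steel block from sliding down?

P_min ≈ 196 N

The steel block tends to slide down (tan θ > μ_s), so at the point of impending slip friction acts up-slope at its limit: f = μ_s N.
Perpendicular to the incline: N = m g cos θ + P sin θ.
Along the incline: P cos θ + μ_s N = m g sin θ, i.e. P cos θ + μ_s (m g cos θ + P sin θ) = m g sin θ.
Solving, P (cos θ + μ_s sin θ) = m g (sin θ − μ_s cos θ), so P = 1140×0.1729/1.001 = 196 N.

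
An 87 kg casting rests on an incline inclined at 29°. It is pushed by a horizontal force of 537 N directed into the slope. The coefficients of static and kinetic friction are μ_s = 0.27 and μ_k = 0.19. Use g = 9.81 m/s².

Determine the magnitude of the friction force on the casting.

f ≈ 55.9 N (down the incline)

Resolve perpendicular to the incline: N = m g cos θ + P sin θ = 87×9.81×cos 29° + 537×sin 29° = 1007 N.
Along the incline, the net driving force (taking up-slope positive) is P cos θ − m g sin θ = 469.7 − 413.8 = 55.9 N, so equilibrium requires friction f = -55.9 N (down-slope).
Maximum static friction: μ_s N = 0.27 × 1007 = 271.8 N.
|f_req| = 55.9 ≤ 271.8 N → the casting is in equilibrium; friction equals the required value.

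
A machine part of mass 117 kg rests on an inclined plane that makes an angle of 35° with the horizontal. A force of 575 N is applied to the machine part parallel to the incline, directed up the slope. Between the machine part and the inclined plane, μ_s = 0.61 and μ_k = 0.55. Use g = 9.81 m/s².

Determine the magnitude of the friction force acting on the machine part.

Normal force: N = m g cos θ = 117 × 9.81 × cos 35° = 940.2 N.
For equilibrium along the incline the friction force must supply f = m g sin θ − P = 658.3 − 575 = 83.33 N (positive meaning up-slope).
Static friction can supply at most μ_s N = 573.5 N.
Since |83.33| ≤ 573.5 N, static friction is sufficient; f equals the required value, not μ_s N.

f ≈ 83.3 N (up the incline)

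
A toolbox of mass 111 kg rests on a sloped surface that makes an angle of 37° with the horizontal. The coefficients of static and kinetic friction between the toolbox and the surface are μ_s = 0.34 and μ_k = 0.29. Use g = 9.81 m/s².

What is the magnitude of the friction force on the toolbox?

f ≈ 252 N (up the incline)

Normal force: N = m g cos θ = 111 × 9.81 × cos 37° = 869.6 N.
Along the slope the weight component is m g sin θ = 655.3 N; friction must supply exactly this, acting up-slope.
The static-friction ceiling is μ_s N = 0.34 × 869.6 = 295.7 N.
|655.3| exceeds 295.7 N, so the toolbox slips down-slope; friction is kinetic, f = μ_k N = 0.29×869.6 = 252 N.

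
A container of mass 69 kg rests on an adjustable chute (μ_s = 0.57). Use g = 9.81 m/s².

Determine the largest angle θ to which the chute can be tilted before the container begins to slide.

At the slip threshold, m g sin θ = μ_s · m g cos θ, so tan θ = μ_s.
θ_max = arctan(0.57) = 29.7°.

θ_max ≈ 29.7°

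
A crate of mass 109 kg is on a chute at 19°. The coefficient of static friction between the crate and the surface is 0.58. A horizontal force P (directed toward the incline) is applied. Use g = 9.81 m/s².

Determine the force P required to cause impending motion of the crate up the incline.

P ≈ 1240 N

At impending motion up the slope, friction acts down-slope at its limit: f = μ_s N.
Perpendicular to the incline: N = m g cos θ + P sin θ.
Along the incline: P cos θ = m g sin θ + μ_s N = m g sin θ + μ_s (m g cos θ + P sin θ).
Solving, P (cos θ − μ_s sin θ) = m g (sin θ + μ_s cos θ), so P = 109×9.81×(sin 19° + 0.58 cos 19°)/(cos 19° − 0.58 sin 19°) = 1070×0.874/0.7567 = 1240 N.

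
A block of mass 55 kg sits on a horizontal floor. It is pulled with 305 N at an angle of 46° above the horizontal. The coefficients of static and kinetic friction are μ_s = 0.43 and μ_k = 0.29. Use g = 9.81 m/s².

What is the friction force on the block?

f ≈ 92.8 N

Vertical equilibrium gives N = m g − P sin α = 320.2 N.
For equilibrium, f = P cos α = 305×cos 46° = 211.9 N.
μ_s N = 0.43 × 320.2 = 137.7 N.
The required friction exceeds μ_s N, so the block moves and f = μ_k N = 92.8 N.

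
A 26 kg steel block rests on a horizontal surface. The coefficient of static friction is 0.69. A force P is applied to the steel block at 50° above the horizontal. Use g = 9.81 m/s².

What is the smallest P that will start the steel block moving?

N = m g − P sin α (the pull lifts the steel block).
At impending slip, P cos α = μ_s N = μ_s (m g − P sin α).
Solving: P (cos α + μ_s sin α) = μ_s m g → P = 0.69×255/(cos 50° + 0.69 sin 50°) = 176/1.171 = 150 N.

P ≈ 150 N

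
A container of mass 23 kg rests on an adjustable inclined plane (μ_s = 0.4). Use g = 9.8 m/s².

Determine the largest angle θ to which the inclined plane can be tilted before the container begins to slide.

At the slip threshold, m g sin θ = μ_s · m g cos θ, so tan θ = μ_s.
θ_max = arctan(0.4) = 21.8°.

θ_max ≈ 21.8°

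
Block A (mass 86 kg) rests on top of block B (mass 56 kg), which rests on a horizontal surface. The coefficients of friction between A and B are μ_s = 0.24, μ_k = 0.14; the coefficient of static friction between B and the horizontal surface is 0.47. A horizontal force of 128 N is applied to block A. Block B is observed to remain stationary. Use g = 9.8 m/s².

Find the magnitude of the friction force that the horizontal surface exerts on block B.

The normal force B exerts on A is simply A's weight, N₁ = 842.8 N.
Maximum static friction on A from B: μ_s N₁ = 0.24×842.8 = 202.3 N.
Since P = 128 N ≤ 202.3 N, A does not slip on B; friction on A equals P = 128 N.
By Newton's third law B feels 128 N forward from A. With B stationary, the floor's static friction on B balances it: f₂ = 128 N (well within μ_s(m_A+m_B)g = 654.1 N).

f ≈ 128 N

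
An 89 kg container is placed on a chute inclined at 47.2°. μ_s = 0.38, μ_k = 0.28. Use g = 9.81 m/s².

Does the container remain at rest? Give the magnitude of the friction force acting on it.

f ≈ 166 N

N = m g cos θ = 593 N.
Down-slope weight component: m g sin θ = 641 N.
μ_s N = 225 N.
641 > 225 N, so it slides; kinetic friction f = μ_k N = 0.28×593 = 166 N.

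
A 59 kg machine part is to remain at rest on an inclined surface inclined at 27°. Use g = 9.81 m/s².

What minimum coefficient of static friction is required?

μ_s,min ≈ 0.51

At the slip threshold m g sin θ = μ_s m g cos θ, so μ_s,min = tan θ.
μ_s,min = tan 27° = 0.51.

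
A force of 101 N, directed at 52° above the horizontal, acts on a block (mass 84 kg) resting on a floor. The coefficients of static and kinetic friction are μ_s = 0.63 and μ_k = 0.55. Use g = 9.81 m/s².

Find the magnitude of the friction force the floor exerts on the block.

N = m g − P sin α = 824 − 101×sin 52° = 744.5 N.
For equilibrium, f = P cos α = 101×cos 52° = 62.18 N.
μ_s N = 0.63 × 744.5 = 469 N.
62.18 ≤ 469 N → static; friction equals the required 62.2 N.

f ≈ 62.2 N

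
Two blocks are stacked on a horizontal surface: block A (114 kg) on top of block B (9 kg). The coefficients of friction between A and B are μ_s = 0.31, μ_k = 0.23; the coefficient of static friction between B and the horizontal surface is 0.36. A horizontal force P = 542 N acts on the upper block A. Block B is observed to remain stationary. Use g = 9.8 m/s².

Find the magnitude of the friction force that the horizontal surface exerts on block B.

The normal force B exerts on A is simply A's weight, N₁ = 1117 N.
Maximum static friction on A from B: μ_s N₁ = 0.31×1117 = 346.3 N.
Since P = 542 N > 346.3 N, A slides on B; the A–B friction is kinetic: f₁ = μ_k N₁ = 0.23×1117 = 257 N.
B experiences an equal 257 N forward from A (third law). B is in equilibrium, so the floor supplies f₂ = 257 N of static friction (limit μ_s(m_A+m_B)g = 433.9 N, not exceeded).

f ≈ 257 N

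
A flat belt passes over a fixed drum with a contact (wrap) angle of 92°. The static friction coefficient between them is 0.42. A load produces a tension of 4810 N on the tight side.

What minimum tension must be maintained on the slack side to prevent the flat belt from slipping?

Capstan equation at impending slip: T_tight/T_slack = e^{μβ}.
β = 92° = 1.606 rad; e^{μβ} = e^{0.42×1.606} = 1.963.
T_slack = T_tight / e^{μβ} = 4810 / 1.963 = 2450 N.

T_min ≈ 2450 N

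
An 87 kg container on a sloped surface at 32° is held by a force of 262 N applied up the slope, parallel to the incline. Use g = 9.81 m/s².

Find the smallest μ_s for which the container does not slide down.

μ_s,min ≈ 0.263

N = m g cos θ = 723.8 N.
Friction must make up the shortfall along the incline: f = m g sin θ − P = 452.3 − 262 = 190.3 N.
At the threshold f = μ_s N, so μ_s,min = 190.3/723.8 = 0.263.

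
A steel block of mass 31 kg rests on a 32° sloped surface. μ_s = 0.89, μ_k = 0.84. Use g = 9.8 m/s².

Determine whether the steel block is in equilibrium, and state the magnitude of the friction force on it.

f ≈ 161 N

N = m g cos θ = 258 N.
Down-slope weight component: m g sin θ = 161 N.
μ_s N = 229 N.
161 ≤ 229 N, so it stays put; friction = 161 N.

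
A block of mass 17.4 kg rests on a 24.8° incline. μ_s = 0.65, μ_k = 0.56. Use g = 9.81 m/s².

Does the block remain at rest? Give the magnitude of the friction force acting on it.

N = m g cos θ = 155 N.
Down-slope weight component: m g sin θ = 71.6 N.
μ_s N = 101 N.
71.6 ≤ 101 N, so it stays put; friction = 71.6 N.

f ≈ 71.6 N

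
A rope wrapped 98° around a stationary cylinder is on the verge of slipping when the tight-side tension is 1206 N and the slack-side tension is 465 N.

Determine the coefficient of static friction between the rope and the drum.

T₂/T₁ = e^{μβ} → μ = ln(T₂/T₁)/β.
β = 98° = 1.71 rad.
μ = ln(1206/465)/1.71 = ln(2.594)/1.71 = 0.557.

μ ≈ 0.557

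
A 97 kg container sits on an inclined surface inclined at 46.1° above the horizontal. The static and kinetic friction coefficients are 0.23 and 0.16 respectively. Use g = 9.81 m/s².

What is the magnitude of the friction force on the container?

f ≈ 106 N (up the incline)

Perpendicular to the surface, N = m g cos θ = 97·9.81·cos 46.1° = 659.8 N.
For equilibrium along the incline, friction must balance the weight component: f = m g sin θ = 685.7 N up the slope.
Static friction can supply at most μ_s N = 151.8 N.
Since |685.7| > 151.8 N, static friction cannot hold it; the container slides down the incline and kinetic friction applies: f = μ_k N = 0.16 × 659.8 = 106 N.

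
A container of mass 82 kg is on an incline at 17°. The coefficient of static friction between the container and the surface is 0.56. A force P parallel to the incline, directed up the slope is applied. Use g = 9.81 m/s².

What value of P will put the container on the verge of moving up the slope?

P ≈ 666 N

At impending motion up the slope, friction acts down-slope at its limit: f = μ_s N.
P is parallel to the surface, so N = m g cos θ = 769 N.
Along the incline: P = m g sin θ + μ_s N = 235 + 0.56×769 = 666 N.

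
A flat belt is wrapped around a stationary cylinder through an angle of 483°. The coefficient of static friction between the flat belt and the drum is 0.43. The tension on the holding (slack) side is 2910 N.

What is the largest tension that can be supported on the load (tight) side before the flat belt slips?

At impending slip the capstan equation gives T₂/T₁ = e^{μβ} with β in radians.
β = 483° × π/180 = 8.43 rad.
e^{μβ} = e^{0.43×8.43} = 37.52.
T₂ = T₁ · e^{μβ} = 2910 × 37.52 = 109000 N.

T_max ≈ 109000 N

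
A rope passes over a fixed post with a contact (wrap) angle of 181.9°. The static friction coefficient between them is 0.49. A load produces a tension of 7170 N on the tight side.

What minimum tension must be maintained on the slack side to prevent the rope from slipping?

Capstan equation at impending slip: T_tight/T_slack = e^{μβ}.
β = 181.9° = 3.175 rad; e^{μβ} = e^{0.49×3.175} = 4.738.
T_slack = T_tight / e^{μβ} = 7170 / 4.738 = 1510 N.

T_min ≈ 1510 N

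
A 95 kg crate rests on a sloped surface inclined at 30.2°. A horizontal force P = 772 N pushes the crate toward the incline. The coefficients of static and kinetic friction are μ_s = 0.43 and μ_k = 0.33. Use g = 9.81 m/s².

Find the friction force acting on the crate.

Resolve perpendicular to the incline: N = m g cos θ + P sin θ = 95×9.81×cos 30.2° + 772×sin 30.2° = 1194 N.
Along the incline, the net driving force (taking up-slope positive) is P cos θ − m g sin θ = 667.2 − 468.8 = 198.4 N, so equilibrium requires friction f = -198.4 N (down-slope).
The limit of static friction is μ_s N = 513.3 N.
Since 198.4 N is within the 513.3 N limit, the crate stays put and friction is exactly 198 N.

f ≈ 198 N (down the incline)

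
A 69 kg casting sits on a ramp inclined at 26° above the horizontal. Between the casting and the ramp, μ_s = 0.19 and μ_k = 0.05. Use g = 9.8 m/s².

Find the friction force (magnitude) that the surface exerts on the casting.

The normal reaction is N = m g cos θ = 607.8 N.
Along the slope the weight component is m g sin θ = 296.4 N; friction must supply exactly this, acting up-slope.
Maximum static friction available: μ_s N = 0.19 × 607.8 = 115.5 N.
|296.4| exceeds 115.5 N, so the casting slips down-slope; friction is kinetic, f = μ_k N = 0.05×607.8 = 30.4 N.

f ≈ 30.4 N (up the incline)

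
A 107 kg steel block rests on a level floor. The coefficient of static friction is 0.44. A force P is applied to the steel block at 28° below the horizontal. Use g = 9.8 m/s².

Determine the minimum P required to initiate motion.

N = m g + P sin α (the push presses the steel block into the level floor).
At impending slip, P cos α = μ_s N = μ_s (m g + P sin α).
Solving: P (cos α − μ_s sin α) = μ_s m g → P = 0.44×1050/(cos 28° − 0.44 sin 28°) = 461/0.6764 = 682 N.

P ≈ 682 N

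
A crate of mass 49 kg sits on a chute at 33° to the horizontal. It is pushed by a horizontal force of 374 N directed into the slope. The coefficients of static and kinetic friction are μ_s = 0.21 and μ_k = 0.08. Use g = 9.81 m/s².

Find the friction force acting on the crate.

Resolve perpendicular to the incline: N = m g cos θ + P sin θ = 49×9.81×cos 33° + 374×sin 33° = 606.8 N.
Along the incline, the net driving force (taking up-slope positive) is P cos θ − m g sin θ = 313.7 − 261.8 = 51.86 N, so equilibrium requires friction f = -51.86 N (down-slope).
The limit of static friction is μ_s N = 127.4 N.
|f_req| = 51.86 ≤ 127.4 N → the crate is in equilibrium; friction equals the required value.

f ≈ 51.9 N (down the incline)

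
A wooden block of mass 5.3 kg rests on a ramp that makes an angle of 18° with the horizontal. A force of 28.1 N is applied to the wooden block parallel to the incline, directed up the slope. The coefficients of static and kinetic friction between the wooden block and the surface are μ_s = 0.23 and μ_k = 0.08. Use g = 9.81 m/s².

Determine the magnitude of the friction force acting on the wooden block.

f ≈ 3.96 N (down the incline)

The normal reaction is N = m g cos θ = 49.45 N.
The friction needed for equilibrium is m g sin θ − P = 16.07 − 28.1 = -12.03 N, measured positive up-slope.
The static-friction ceiling is μ_s N = 0.23 × 49.45 = 11.37 N.
Since |-12.03| > 11.37 N, static friction cannot hold it; the wooden block slides up the incline and kinetic friction applies: f = μ_k N = 0.08 × 49.45 = 3.96 N.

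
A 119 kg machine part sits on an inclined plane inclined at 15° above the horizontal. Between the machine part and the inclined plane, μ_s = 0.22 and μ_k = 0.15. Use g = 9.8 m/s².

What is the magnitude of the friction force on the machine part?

The normal reaction is N = m g cos θ = 1126 N.
For equilibrium along the incline, friction must balance the weight component: f = m g sin θ = 301.8 N up the slope.
Static friction can supply at most μ_s N = 247.8 N.
Since |301.8| > 247.8 N, static friction cannot hold it; the machine part slides down the incline and kinetic friction applies: f = μ_k N = 0.15 × 1126 = 169 N.

f ≈ 169 N (up the incline)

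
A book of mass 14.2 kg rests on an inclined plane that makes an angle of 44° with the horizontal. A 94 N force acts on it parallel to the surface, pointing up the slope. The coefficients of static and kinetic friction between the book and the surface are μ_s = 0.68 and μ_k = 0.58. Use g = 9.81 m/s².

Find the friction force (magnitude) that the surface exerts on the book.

f ≈ 2.77 N (up the incline)

Normal force: N = m g cos θ = 14.2 × 9.81 × cos 44° = 100.2 N.
The friction needed for equilibrium is m g sin θ − P = 96.77 − 94 = 2.767 N, measured positive up-slope.
The static-friction ceiling is μ_s N = 0.68 × 100.2 = 68.14 N.
Since |2.767| ≤ 68.14 N, the book remains in static equilibrium and friction takes exactly the required value.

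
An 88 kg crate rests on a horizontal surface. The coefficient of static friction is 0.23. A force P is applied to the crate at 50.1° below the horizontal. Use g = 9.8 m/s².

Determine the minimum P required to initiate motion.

P ≈ 427 N

N = m g + P sin α (the push presses the crate into the horizontal surface).
At impending slip, P cos α = μ_s N = μ_s (m g + P sin α).
Solving: P (cos α − μ_s sin α) = μ_s m g → P = 0.23×862/(cos 50.1° − 0.23 sin 50.1°) = 198/0.465 = 427 N.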